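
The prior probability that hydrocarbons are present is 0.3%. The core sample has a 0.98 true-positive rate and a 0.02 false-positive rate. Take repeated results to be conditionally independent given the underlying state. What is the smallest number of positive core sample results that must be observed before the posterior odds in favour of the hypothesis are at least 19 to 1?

3

Prior odds = 0.003/0.997 = 3/997.
Likelihood ratio of a positive result = 0.98/0.02 = 49.
Target odds = 19.
Require 49ⁿ ≥ 19 ÷ (3/997) = 18943/3.
49² = 2401 falls short of 18943/3 but 49³ = 117649 reaches it, so n = 3.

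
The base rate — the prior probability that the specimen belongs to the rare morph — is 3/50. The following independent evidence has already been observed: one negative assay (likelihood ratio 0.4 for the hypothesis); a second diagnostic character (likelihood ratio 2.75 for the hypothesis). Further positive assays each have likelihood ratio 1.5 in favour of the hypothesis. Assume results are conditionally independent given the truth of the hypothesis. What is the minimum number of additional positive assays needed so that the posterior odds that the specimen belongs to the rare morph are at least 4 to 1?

10

Prior odds = 0.06/0.94 = 3/47.
Combined Bayes factor of the evidence already in hand = 0.4 × 2.75 = 1.1.
Odds after that evidence = (3/47) × 1.1 = 33/470.
Target odds = 4.
Need 1.5ⁿ ≥ 4 ÷ (33/470) = 1880/33.
1.5⁹ = 19683/512 falls short of 1880/33 but 1.5¹⁰ = 59049/1024 reaches it, so n = 10.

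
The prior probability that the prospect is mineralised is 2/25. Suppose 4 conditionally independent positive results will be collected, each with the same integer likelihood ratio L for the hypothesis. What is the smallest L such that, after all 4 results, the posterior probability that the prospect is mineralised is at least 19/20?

Prior odds = 0.08/0.92 = 2/23.
Target odds = 0.95/0.05 = 19.
Need L⁴ ≥ 19 ÷ (2/23) = 218.5.
3⁴ = 81 < 218.5 ≤ 256 = 4⁴, so L = 4.

4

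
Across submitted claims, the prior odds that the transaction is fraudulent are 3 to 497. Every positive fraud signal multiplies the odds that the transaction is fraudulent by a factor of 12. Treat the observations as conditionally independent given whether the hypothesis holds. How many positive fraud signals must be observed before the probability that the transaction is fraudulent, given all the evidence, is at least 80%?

Prior odds = 3/497.
Likelihood ratio per positive fraud signal = 12.
Target posterior odds = 0.8/0.2 = 4.
Need (3/497) × 12ⁿ ≥ 4, i.e. 12ⁿ ≥ 1988/3.
12² = 144 falls short of 1988/3 but 12³ = 1728 reaches it, so n = 3.

3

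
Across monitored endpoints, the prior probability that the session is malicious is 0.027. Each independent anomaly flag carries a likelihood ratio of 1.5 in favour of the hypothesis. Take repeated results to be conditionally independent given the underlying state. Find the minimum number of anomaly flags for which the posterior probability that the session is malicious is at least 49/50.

19

Prior odds: 0.027 ÷ 0.973 = 27/973.
Likelihood ratio per anomaly flag = 1.5.
Target posterior odds = 0.98/0.02 = 49.
Need (27/973) × 1.5ⁿ ≥ 49, i.e. 1.5ⁿ ≥ 47677/27.
1.5¹⁸ = 387420489/262144 falls short of 47677/27 but 1.5¹⁹ ≈2216.84 reaches it, so n = 19.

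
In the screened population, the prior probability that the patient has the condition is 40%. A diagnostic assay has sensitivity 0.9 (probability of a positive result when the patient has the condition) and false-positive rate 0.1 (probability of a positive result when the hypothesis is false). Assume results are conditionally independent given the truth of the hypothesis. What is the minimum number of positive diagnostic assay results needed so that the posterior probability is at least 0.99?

3

Prior odds = 0.4/0.6 = 2/3.
Likelihood ratio of a positive result = 0.9/0.1 = 9.
Target posterior odds = 0.99/0.01 = 99.
Need (2/3) × 9ⁿ ≥ 99, i.e. 9ⁿ ≥ 148.5.
9² = 81 falls short of 148.5 but 9³ = 729 reaches it, so n = 3.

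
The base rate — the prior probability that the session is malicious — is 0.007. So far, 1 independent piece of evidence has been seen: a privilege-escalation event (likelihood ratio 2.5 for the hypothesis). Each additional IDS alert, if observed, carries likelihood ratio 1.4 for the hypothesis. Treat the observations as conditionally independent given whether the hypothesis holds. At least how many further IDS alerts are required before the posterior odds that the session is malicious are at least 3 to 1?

Prior odds = 0.007/0.993 = 7/993.
Bayes factor of the evidence already in hand = 2.5.
Odds after that evidence = (7/993) × 2.5 = 35/1986.
Target odds = 3.
Need 1.4ⁿ ≥ 3 ÷ (35/1986) = 5958/35.
1.4¹⁵ ≈155.568 falls short of 5958/35 but 1.4¹⁶ ≈217.795 reaches it, so n = 16.

16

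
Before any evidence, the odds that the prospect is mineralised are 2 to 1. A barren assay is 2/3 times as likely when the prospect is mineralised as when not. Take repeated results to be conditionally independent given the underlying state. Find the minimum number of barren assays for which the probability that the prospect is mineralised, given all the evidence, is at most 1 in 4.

5

Prior odds = 2.
Likelihood ratio per barren assay = 2/3.
Target odds: 0.25 ÷ 0.75 = 1/3.
Require (2/3)ⁿ ≤ 1/3 ÷ 2 = 1/6.
(2/3)⁴ = 16/81 is still above 1/6 but (2/3)⁵ = 32/243 is at or below it, so n = 5.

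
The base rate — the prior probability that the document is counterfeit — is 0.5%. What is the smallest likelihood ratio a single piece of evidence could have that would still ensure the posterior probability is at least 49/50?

Prior odds = 0.005/0.995 = 1/199.
Target odds = 0.98/0.02 = 49.
Required Bayes factor = 49 ÷ (1/199) = 9751.

9751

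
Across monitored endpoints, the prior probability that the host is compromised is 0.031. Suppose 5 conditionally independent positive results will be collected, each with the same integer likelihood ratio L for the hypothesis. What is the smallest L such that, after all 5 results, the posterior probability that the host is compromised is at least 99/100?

5

Prior odds = 0.031/0.969 = 31/969.
Target odds = 0.99/0.01 = 99.
Need L⁵ ≥ 99 ÷ (31/969) = 95931/31.
4⁵ = 1024 < 95931/31 ≤ 3125 = 5⁵, so L = 5.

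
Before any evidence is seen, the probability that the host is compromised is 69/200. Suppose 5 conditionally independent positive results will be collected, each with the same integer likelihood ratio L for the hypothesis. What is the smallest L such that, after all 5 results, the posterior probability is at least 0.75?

Prior odds = 0.345/0.655 = 69/131.
Target odds = 0.75/0.25 = 3.
Need L⁵ ≥ 3 ÷ (69/131) = 131/23.
1⁵ = 1 < 131/23 ≤ 32 = 2⁵, so L = 2.

2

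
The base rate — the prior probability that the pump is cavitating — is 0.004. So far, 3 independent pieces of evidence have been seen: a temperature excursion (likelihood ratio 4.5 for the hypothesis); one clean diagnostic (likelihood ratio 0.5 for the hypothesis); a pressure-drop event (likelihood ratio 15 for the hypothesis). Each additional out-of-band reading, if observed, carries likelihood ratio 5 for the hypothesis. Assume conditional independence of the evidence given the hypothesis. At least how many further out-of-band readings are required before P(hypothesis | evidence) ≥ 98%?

4

Prior odds = 0.004/0.996 = 1/249.
Combined Bayes factor of the evidence already in hand = 4.5 × 0.5 × 15 = 33.75.
Odds after that evidence = (1/249) × 33.75 = 45/332.
Target odds = 0.98/0.02 = 49.
Need 5ⁿ ≥ 49 ÷ (45/332) = 16268/45.
5³ = 125 falls short of 16268/45 but 5⁴ = 625 reaches it, so n = 4.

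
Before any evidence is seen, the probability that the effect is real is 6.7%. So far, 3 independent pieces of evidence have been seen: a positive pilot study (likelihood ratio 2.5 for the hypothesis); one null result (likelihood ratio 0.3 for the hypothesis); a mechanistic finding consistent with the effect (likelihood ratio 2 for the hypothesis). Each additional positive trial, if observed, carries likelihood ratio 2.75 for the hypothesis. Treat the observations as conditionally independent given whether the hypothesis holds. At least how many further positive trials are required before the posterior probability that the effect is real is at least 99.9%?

Prior odds = 0.067/0.933 = 67/933.
Combined Bayes factor of the evidence already in hand = 2.5 × 0.3 × 2 = 1.5.
Odds after that evidence = (67/933) × 1.5 = 67/622.
Target odds = 0.999/0.001 = 999.
Need 2.75ⁿ ≥ 999 ÷ (67/622) = 621378/67.
2.75⁹ ≈8994.86 falls short of 621378/67 but 2.75¹⁰ ≈24735.9 reaches it, so n = 10.

10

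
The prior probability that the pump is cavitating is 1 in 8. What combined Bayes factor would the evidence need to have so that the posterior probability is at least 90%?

Prior odds = 0.125/0.875 = 1/7.
Target odds = 0.9/0.1 = 9.
Required Bayes factor = 9 ÷ (1/7) = 63.

63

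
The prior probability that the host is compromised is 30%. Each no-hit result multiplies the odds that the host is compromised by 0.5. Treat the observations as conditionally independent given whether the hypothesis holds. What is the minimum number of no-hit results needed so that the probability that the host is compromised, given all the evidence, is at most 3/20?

Prior odds: 0.3 ÷ 0.7 = 3/7.
Likelihood ratio per no-hit result = 0.5.
Target odds: 0.15 ÷ 0.85 = 3/17.
Need (3/7) × 0.5ⁿ ≤ 3/17, i.e. 0.5ⁿ ≤ 7/17.
0.5¹ = 0.5 is still above 7/17 but 0.5² = 0.25 is at or below it, so n = 2.

2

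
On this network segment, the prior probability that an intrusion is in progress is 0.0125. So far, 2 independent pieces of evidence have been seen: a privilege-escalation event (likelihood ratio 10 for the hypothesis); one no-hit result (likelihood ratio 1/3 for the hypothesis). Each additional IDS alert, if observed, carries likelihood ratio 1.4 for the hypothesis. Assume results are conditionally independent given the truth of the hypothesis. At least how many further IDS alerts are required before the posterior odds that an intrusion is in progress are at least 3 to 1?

13

Prior odds = 0.0125/0.9875 = 1/79.
Combined Bayes factor of the evidence already in hand = 10 × (1/3) = 10/3.
Odds after that evidence = (1/79) × 10/3 = 10/237.
Target odds = 3.
Need 1.4ⁿ ≥ 3 ÷ (10/237) = 71.1.
1.4¹² ≈56.6939 falls short of 71.1 but 1.4¹³ ≈79.3715 reaches it, so n = 13.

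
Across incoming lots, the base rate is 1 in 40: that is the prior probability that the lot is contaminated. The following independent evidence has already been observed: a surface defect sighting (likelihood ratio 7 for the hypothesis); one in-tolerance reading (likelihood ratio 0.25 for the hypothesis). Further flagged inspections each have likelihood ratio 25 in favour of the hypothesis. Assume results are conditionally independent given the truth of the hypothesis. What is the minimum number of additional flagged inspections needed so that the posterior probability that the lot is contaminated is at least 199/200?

Prior odds = 0.025/0.975 = 1/39.
Combined Bayes factor of the evidence already in hand = 7 × 0.25 = 1.75.
Odds after that evidence = (1/39) × 1.75 = 7/156.
Target odds = 0.995/0.005 = 199.
Need 25ⁿ ≥ 199 ÷ (7/156) = 31044/7.
25² = 625 falls short of 31044/7 but 25³ = 15625 reaches it, so n = 3.

3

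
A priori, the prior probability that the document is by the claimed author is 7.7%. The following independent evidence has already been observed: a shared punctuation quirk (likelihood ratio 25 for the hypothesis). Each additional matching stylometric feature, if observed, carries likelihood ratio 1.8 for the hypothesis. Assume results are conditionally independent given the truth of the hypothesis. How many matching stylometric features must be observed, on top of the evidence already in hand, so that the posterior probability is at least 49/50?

6

Prior odds = 0.077/0.923 = 77/923.
Bayes factor of the evidence already in hand = 25.
Odds after that evidence = (77/923) × 25 = 1925/923.
Target odds = 0.98/0.02 = 49.
Need 1.8ⁿ ≥ 49 ÷ (1925/923) = 6461/275.
1.8⁵ = 18.89568 falls short of 6461/275 but 1.8⁶ = 531441/15625 reaches it, so n = 6.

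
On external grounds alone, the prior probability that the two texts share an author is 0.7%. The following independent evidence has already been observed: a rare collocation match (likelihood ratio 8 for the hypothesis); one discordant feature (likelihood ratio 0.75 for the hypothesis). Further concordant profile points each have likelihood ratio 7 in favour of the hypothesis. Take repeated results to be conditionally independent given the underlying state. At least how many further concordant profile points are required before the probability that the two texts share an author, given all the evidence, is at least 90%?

3

Prior odds = 0.007/0.993 = 7/993.
Combined Bayes factor of the evidence already in hand = 8 × 0.75 = 6.
Odds after that evidence = (7/993) × 6 = 14/331.
Target odds = 0.9/0.1 = 9.
Need 7ⁿ ≥ 9 ÷ (14/331) = 2979/14.
7² = 49 falls short of 2979/14 but 7³ = 343 reaches it, so n = 3.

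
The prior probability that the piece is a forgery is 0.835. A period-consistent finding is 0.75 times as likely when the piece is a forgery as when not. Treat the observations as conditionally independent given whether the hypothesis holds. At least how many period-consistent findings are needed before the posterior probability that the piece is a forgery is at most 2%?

20

Prior odds: 0.835 ÷ 0.165 = 167/33.
Likelihood ratio per period-consistent finding = 0.75.
Target posterior odds = 0.02/0.98 = 1/49.
Need (167/33) × 0.75ⁿ ≤ 1/49, i.e. 0.75ⁿ ≤ 33/8183.
0.75¹⁹ ≈0.00422828 is still above 33/8183 but 0.75²⁰ ≈0.00317121 is at or below it, so n = 20.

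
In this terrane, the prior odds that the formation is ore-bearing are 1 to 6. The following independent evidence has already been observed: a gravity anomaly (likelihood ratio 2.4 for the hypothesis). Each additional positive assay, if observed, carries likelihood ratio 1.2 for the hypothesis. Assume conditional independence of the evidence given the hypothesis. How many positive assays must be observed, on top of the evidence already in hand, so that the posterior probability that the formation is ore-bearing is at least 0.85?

15

Prior odds = 1/6.
Bayes factor of the evidence already in hand = 2.4.
Odds after that evidence = (1/6) × 2.4 = 0.4.
Target odds = 0.85/0.15 = 17/3.
Need 1.2ⁿ ≥ 17/3 ÷ 0.4 = 85/6.
1.2¹⁴ ≈12.8392 falls short of 85/6 but 1.2¹⁵ ≈15.407 reaches it, so n = 15.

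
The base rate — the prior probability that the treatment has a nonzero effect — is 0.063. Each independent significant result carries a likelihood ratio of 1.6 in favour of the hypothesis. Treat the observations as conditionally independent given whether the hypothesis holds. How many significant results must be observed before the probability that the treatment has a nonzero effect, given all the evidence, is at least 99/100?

16

Prior odds: 0.063 ÷ 0.937 = 63/937.
Likelihood ratio per significant result = 1.6.
Target odds: 0.99 ÷ 0.01 = 99.
Need (63/937) × 1.6ⁿ ≥ 99, i.e. 1.6ⁿ ≥ 10307/7.
1.6¹⁵ ≈1152.92 falls short of 10307/7 but 1.6¹⁶ ≈1844.67 reaches it, so n = 16.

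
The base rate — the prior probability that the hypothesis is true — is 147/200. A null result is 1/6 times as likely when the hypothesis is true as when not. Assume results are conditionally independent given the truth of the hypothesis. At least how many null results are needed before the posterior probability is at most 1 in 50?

3

Prior odds = 0.735/0.265 = 147/53.
Likelihood ratio per null result = 1/6.
Target odds: 0.02 ÷ 0.98 = 1/49.
Need (147/53) × (1/6)ⁿ ≤ 1/49, i.e. (1/6)ⁿ ≤ 53/7203.
(1/6)² = 1/36 is still above 53/7203 but (1/6)³ = 1/216 is at or below it, so n = 3.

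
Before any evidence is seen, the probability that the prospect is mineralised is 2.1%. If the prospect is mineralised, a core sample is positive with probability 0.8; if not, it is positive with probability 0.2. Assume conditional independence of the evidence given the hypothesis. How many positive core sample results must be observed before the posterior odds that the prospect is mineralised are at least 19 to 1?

5

Prior odds = 0.021/0.979 = 21/979.
Likelihood ratio of a positive = 0.8/0.2 = 4.
Target odds = 19.
Need (21/979) × 4ⁿ ≥ 19, i.e. 4ⁿ ≥ 18601/21.
4⁴ = 256 falls short of 18601/21 but 4⁵ = 1024 reaches it, so n = 5.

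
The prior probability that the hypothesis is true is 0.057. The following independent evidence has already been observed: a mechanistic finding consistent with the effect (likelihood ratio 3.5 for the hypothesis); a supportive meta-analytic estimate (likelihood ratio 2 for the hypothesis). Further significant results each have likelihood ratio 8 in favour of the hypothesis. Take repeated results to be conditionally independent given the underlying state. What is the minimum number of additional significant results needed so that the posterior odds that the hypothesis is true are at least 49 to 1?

3

Prior odds = 0.057/0.943 = 57/943.
Combined Bayes factor of the evidence already in hand = 3.5 × 2 = 7.
Odds after that evidence = (57/943) × 7 = 399/943.
Target odds = 49.
Need 8ⁿ ≥ 49 ÷ (399/943) = 6601/57.
8² = 64 falls short of 6601/57 but 8³ = 512 reaches it, so n = 3.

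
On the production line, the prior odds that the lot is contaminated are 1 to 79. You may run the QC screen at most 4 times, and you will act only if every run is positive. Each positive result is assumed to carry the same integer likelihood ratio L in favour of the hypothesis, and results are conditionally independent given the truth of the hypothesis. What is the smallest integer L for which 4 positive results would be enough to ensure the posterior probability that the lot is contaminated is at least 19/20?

Prior odds = 1/79.
Target odds = 0.95/0.05 = 19.
Need L⁴ ≥ 19 ÷ (1/79) = 1501.
6⁴ = 1296 < 1501 ≤ 2401 = 7⁴, so L = 7.

7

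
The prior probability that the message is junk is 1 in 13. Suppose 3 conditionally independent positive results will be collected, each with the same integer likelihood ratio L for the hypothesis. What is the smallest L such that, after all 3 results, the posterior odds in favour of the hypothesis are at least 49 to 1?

Prior odds = (1/13)/(12/13) = 1/12.
Target odds = 49.
Need L³ ≥ 49 ÷ (1/12) = 588.
8³ = 512 < 588 ≤ 729 = 9³, so L = 9.

9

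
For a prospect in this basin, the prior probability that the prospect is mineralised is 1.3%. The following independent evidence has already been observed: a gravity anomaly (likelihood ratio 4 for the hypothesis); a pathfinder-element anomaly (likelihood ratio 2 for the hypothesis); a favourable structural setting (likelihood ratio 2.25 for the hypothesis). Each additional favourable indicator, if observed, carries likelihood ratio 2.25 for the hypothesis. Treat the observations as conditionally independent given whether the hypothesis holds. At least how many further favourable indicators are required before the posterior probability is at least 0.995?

Prior odds = 0.013/0.987 = 13/987.
Combined Bayes factor of the evidence already in hand = 4 × 2 × 2.25 = 18.
Odds after that evidence = (13/987) × 18 = 78/329.
Target odds = 0.995/0.005 = 199.
Need 2.25ⁿ ≥ 199 ÷ (78/329) = 65471/78.
2.25⁸ = 43046721/65536 falls short of 65471/78 but 2.25⁹ = 387420489/262144 reaches it, so n = 9.

9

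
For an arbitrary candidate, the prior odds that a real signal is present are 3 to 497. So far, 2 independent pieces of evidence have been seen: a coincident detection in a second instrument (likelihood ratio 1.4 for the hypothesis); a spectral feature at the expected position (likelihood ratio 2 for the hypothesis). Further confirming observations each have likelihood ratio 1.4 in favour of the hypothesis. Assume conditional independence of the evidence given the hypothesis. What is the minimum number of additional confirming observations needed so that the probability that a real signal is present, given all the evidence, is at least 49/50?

Prior odds = 3/497.
Combined Bayes factor of the evidence already in hand = 1.4 × 2 = 2.8.
Odds after that evidence = (3/497) × 2.8 = 6/355.
Target odds = 0.98/0.02 = 49.
Need 1.4ⁿ ≥ 49 ÷ (6/355) = 17395/6.
1.4²³ ≈2295.86 falls short of 17395/6 but 1.4²⁴ ≈3214.2 reaches it, so n = 24.

24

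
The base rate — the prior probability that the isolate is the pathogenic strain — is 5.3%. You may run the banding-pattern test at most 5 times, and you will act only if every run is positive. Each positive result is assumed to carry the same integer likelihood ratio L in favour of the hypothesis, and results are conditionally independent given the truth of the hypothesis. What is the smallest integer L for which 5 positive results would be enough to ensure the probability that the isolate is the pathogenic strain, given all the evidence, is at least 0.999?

8

Prior odds = 0.053/0.947 = 53/947.
Target odds = 0.999/0.001 = 999.
Need L⁵ ≥ 999 ÷ (53/947) = 946053/53.
7⁵ = 16807 < 946053/53 ≤ 32768 = 8⁵, so L = 8.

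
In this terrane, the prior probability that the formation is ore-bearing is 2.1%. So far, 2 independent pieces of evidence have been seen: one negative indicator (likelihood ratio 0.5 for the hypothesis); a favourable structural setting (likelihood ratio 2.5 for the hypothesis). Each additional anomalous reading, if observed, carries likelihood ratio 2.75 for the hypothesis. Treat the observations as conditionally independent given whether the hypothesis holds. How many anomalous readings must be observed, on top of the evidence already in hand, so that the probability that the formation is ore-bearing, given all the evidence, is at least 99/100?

9

Prior odds = 0.021/0.979 = 21/979.
Combined Bayes factor of the evidence already in hand = 0.5 × 2.5 = 1.25.
Odds after that evidence = (21/979) × 1.25 = 105/3916.
Target odds = 0.99/0.01 = 99.
Need 2.75ⁿ ≥ 99 ÷ (105/3916) = 129228/35.
2.75⁸ = 214358881/65536 falls short of 129228/35 but 2.75⁹ ≈8994.86 reaches it, so n = 9.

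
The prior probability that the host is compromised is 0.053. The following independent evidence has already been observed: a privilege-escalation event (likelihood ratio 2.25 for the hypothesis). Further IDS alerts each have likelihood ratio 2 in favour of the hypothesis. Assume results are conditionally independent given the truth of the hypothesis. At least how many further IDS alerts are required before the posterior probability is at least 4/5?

5

Prior odds = 0.053/0.947 = 53/947.
Bayes factor of the evidence already in hand = 2.25.
Odds after that evidence = (53/947) × 2.25 = 477/3788.
Target odds = 0.8/0.2 = 4.
Need 2ⁿ ≥ 4 ÷ (477/3788) = 15152/477.
2⁴ = 16 falls short of 15152/477 but 2⁵ = 32 reaches it, so n = 5.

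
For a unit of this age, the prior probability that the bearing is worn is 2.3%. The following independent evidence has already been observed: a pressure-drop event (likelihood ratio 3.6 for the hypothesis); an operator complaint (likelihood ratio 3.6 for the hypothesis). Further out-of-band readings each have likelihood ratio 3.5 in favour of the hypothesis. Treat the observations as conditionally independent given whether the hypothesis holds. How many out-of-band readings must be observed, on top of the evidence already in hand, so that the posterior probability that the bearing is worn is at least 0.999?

7

Prior odds = 0.023/0.977 = 23/977.
Combined Bayes factor of the evidence already in hand = 3.6 × 3.6 = 12.96.
Odds after that evidence = (23/977) × 12.96 = 7452/24425.
Target odds = 0.999/0.001 = 999.
Need 3.5ⁿ ≥ 999 ÷ (7452/24425) = 903725/276.
3.5⁶ = 1838.265625 falls short of 903725/276 but 3.5⁷ = 823543/128 reaches it, so n = 7.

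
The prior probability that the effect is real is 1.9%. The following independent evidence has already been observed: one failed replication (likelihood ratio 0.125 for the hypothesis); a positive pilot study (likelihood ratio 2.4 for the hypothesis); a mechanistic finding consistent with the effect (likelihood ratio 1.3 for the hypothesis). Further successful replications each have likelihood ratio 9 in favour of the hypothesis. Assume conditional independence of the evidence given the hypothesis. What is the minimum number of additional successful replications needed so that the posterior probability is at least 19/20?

Prior odds = 0.019/0.981 = 19/981.
Combined Bayes factor of the evidence already in hand = 0.125 × 2.4 × 1.3 = 0.39.
Odds after that evidence = (19/981) × 0.39 = 247/32700.
Target odds = 0.95/0.05 = 19.
Need 9ⁿ ≥ 19 ÷ (247/32700) = 32700/13.
9³ = 729 falls short of 32700/13 but 9⁴ = 6561 reaches it, so n = 4.

4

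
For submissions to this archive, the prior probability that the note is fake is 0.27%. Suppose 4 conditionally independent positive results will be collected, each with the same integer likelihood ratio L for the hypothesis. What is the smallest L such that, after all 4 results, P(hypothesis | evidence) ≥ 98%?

12

Prior odds = 0.0027/0.9973 = 27/9973.
Target odds = 0.98/0.02 = 49.
Need L⁴ ≥ 49 ÷ (27/9973) = 488677/27.
11⁴ = 14641 < 488677/27 ≤ 20736 = 12⁴, so L = 12.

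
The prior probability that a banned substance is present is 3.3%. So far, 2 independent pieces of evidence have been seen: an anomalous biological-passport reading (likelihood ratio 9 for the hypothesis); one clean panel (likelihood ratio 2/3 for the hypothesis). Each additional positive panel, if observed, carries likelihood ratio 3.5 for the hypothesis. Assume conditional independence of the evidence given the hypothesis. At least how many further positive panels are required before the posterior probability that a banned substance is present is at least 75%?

3

Prior odds = 0.033/0.967 = 33/967.
Combined Bayes factor of the evidence already in hand = 9 × (2/3) = 6.
Odds after that evidence = (33/967) × 6 = 198/967.
Target odds = 0.75/0.25 = 3.
Need 3.5ⁿ ≥ 3 ÷ (198/967) = 967/66.
3.5² = 12.25 falls short of 967/66 but 3.5³ = 42.875 reaches it, so n = 3.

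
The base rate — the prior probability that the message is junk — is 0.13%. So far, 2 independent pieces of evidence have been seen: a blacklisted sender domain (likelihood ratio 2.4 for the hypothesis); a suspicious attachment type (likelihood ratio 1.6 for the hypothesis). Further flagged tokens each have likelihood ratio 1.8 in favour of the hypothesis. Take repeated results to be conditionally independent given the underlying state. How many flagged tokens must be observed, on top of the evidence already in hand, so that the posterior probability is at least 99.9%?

Prior odds = 0.0013/0.9987 = 13/9987.
Combined Bayes factor of the evidence already in hand = 2.4 × 1.6 = 3.84.
Odds after that evidence = (13/9987) × 3.84 = 416/83225.
Target odds = 0.999/0.001 = 999.
Need 1.8ⁿ ≥ 999 ÷ (416/83225) = 83141775/416.
1.8²⁰ ≈127482 falls short of 83141775/416 but 1.8²¹ ≈229468 reaches it, so n = 21.

21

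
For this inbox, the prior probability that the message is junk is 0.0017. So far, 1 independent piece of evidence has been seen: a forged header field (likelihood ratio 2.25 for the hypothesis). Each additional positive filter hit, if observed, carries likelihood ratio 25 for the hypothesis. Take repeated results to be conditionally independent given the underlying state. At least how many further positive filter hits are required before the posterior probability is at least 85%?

Prior odds = 0.0017/0.9983 = 17/9983.
Bayes factor of the evidence already in hand = 2.25.
Odds after that evidence = (17/9983) × 2.25 = 153/39932.
Target odds = 0.85/0.15 = 17/3.
Need 25ⁿ ≥ 17/3 ÷ (153/39932) = 39932/27.
25² = 625 falls short of 39932/27 but 25³ = 15625 reaches it, so n = 3.

3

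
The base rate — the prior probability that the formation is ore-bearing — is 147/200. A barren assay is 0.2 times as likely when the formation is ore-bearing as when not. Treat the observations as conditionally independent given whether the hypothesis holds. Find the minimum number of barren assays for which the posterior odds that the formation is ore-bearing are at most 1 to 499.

Prior odds = 0.735/0.265 = 147/53.
Likelihood ratio per barren assay = 0.2.
Target odds = 1/499.
Need (147/53) × 0.2ⁿ ≤ 1/499, i.e. 0.2ⁿ ≤ 53/73353.
0.2⁴ = 0.0016 is still above 53/73353 but 0.2⁵ = 0.00032 is at or below it, so n = 5.

5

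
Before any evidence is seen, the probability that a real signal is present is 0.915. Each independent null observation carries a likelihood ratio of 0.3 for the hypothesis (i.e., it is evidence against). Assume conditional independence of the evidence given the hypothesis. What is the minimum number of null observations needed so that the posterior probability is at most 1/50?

6

Prior odds = 0.915/0.085 = 183/17.
Likelihood ratio per null observation = 0.3.
Target posterior odds = 0.02/0.98 = 1/49.
Need (183/17) × 0.3ⁿ ≤ 1/49, i.e. 0.3ⁿ ≤ 17/8967.
0.3⁵ = 243/100000 is still above 17/8967 but 0.3⁶ = 729/1000000 is at or below it, so n = 6.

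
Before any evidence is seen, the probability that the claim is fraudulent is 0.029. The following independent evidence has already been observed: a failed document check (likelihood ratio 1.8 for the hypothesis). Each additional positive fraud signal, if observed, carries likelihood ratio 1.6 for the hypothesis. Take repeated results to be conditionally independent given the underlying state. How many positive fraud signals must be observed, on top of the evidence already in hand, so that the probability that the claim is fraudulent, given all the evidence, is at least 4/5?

10

Prior odds = 0.029/0.971 = 29/971.
Bayes factor of the evidence already in hand = 1.8.
Odds after that evidence = (29/971) × 1.8 = 261/4855.
Target odds = 0.8/0.2 = 4.
Need 1.6ⁿ ≥ 4 ÷ (261/4855) = 19420/261.
1.6⁹ = 134217728/1953125 falls short of 19420/261 but 1.6¹⁰ ≈109.951 reaches it, so n = 10.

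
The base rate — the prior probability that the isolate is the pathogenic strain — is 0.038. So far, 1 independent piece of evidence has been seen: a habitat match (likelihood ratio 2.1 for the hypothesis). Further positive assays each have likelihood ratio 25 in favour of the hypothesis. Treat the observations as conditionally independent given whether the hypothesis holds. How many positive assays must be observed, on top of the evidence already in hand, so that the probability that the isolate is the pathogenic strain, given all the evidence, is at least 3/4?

2

Prior odds = 0.038/0.962 = 19/481.
Bayes factor of the evidence already in hand = 2.1.
Odds after that evidence = (19/481) × 2.1 = 399/4810.
Target odds = 0.75/0.25 = 3.
Need 25ⁿ ≥ 3 ÷ (399/4810) = 4810/133.
25¹ = 25 falls short of 4810/133 but 25² = 625 reaches it, so n = 2.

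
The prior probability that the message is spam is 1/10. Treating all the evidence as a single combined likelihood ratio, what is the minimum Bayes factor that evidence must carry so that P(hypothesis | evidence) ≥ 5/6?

45

Prior odds = 0.1/0.9 = 1/9.
Target odds = (5/6)/(1/6) = 5.
Required Bayes factor = 5 ÷ (1/9) = 45.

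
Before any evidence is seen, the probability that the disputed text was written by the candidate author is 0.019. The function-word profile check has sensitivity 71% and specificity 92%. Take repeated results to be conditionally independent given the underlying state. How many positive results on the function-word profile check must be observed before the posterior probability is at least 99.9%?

Prior odds: 0.019 ÷ 0.981 = 19/981.
False-positive rate = 1 − 0.92 = 0.08; likelihood ratio of a positive = 0.71/0.08 = 8.875.
Target posterior odds = 0.999/0.001 = 999.
Require 8.875ⁿ ≥ 999 ÷ (19/981) = 980019/19.
8.875⁴ = 25411681/4096 falls short of 980019/19 but 8.875⁵ ≈55060.7 reaches it, so n = 5.

5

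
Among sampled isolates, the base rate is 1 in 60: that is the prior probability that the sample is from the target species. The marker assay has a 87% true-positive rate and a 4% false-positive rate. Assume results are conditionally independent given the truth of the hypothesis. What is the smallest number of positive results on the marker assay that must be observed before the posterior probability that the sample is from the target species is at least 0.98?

Prior odds = (1/60)/(59/60) = 1/59.
Likelihood ratio of a positive result = 0.87/0.04 = 21.75.
Target odds: 0.98 ÷ 0.02 = 49.
Need (1/59) × 21.75ⁿ ≥ 49, i.e. 21.75ⁿ ≥ 2891.
21.75² = 473.0625 falls short of 2891 but 21.75³ = 658503/64 reaches it, so n = 3.

3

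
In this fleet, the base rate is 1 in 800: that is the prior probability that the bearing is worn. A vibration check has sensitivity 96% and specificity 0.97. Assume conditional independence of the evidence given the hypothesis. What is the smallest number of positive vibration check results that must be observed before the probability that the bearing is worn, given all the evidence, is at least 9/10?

Prior odds: 0.00125 ÷ 0.99875 = 1/799.
False-positive rate = 1 − 0.97 = 0.03; likelihood ratio of a positive = 0.96/0.03 = 32.
Target odds: 0.9 ÷ 0.1 = 9.
Require 32ⁿ ≥ 9 ÷ (1/799) = 7191.
32² = 1024 falls short of 7191 but 32³ = 32768 reaches it, so n = 3.

3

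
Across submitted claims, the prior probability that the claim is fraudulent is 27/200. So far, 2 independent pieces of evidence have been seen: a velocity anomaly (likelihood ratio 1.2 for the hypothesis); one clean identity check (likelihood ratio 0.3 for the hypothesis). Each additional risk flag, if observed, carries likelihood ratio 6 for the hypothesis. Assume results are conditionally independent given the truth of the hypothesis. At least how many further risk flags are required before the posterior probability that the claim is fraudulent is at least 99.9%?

Prior odds = 0.135/0.865 = 27/173.
Combined Bayes factor of the evidence already in hand = 1.2 × 0.3 = 0.36.
Odds after that evidence = (27/173) × 0.36 = 243/4325.
Target odds = 0.999/0.001 = 999.
Need 6ⁿ ≥ 999 ÷ (243/4325) = 160025/9.
6⁵ = 7776 falls short of 160025/9 but 6⁶ = 46656 reaches it, so n = 6.

6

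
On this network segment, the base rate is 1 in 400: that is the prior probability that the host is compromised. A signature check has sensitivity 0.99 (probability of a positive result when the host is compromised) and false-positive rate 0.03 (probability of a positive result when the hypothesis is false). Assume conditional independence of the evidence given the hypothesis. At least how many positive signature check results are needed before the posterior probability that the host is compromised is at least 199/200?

Prior odds: 0.0025 ÷ 0.9975 = 1/399.
Likelihood ratio of a positive result = 0.99/0.03 = 33.
Target posterior odds = 0.995/0.005 = 199.
Require 33ⁿ ≥ 199 ÷ (1/399) = 79401.
33³ = 35937 falls short of 79401 but 33⁴ = 1185921 reaches it, so n = 4.

4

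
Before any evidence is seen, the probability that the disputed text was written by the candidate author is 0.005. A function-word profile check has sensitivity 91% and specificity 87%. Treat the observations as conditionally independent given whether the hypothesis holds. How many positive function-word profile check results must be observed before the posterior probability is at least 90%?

4

Prior odds: 0.005 ÷ 0.995 = 1/199.
False-positive rate = 1 − 0.87 = 0.13; likelihood ratio of a positive = 0.91/0.13 = 7.
Target odds: 0.9 ÷ 0.1 = 9.
Require 7ⁿ ≥ 9 ÷ (1/199) = 1791.
7³ = 343 falls short of 1791 but 7⁴ = 2401 reaches it, so n = 4.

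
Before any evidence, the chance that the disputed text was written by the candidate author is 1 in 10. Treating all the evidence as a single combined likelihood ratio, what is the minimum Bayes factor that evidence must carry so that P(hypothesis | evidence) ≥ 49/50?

441

Prior odds = 0.1/0.9 = 1/9.
Target odds = 0.98/0.02 = 49.
Required Bayes factor = 49 ÷ (1/9) = 441.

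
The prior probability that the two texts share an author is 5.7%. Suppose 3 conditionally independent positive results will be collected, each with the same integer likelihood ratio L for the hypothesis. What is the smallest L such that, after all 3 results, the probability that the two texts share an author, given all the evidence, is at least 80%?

Prior odds = 0.057/0.943 = 57/943.
Target odds = 0.8/0.2 = 4.
Need L³ ≥ 4 ÷ (57/943) = 3772/57.
4³ = 64 < 3772/57 ≤ 125 = 5³, so L = 5.

5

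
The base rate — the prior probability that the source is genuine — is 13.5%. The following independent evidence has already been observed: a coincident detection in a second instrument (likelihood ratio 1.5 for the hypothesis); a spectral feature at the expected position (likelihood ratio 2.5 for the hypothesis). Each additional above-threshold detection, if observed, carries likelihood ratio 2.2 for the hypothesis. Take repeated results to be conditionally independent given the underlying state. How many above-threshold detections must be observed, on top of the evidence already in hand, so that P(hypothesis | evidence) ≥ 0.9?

4

Prior odds = 0.135/0.865 = 27/173.
Combined Bayes factor of the evidence already in hand = 1.5 × 2.5 = 3.75.
Odds after that evidence = (27/173) × 3.75 = 405/692.
Target odds = 0.9/0.1 = 9.
Need 2.2ⁿ ≥ 9 ÷ (405/692) = 692/45.
2.2³ = 10.648 falls short of 692/45 but 2.2⁴ = 23.4256 reaches it, so n = 4.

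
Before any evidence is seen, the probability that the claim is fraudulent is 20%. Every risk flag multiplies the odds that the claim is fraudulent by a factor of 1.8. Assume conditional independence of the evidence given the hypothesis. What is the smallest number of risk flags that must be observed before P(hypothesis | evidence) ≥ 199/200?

Prior odds: 0.2 ÷ 0.8 = 0.25.
Likelihood ratio per risk flag = 1.8.
Target posterior odds = 0.995/0.005 = 199.
Need 0.25 × 1.8ⁿ ≥ 199, i.e. 1.8ⁿ ≥ 796.
1.8¹¹ ≈642.684 falls short of 796 but 1.8¹² ≈1156.83 reaches it, so n = 12.

12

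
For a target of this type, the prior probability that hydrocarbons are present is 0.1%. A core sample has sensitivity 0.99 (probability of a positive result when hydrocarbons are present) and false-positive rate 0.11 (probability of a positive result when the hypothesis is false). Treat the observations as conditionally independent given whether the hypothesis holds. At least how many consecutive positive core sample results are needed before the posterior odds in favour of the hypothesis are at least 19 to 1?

Prior odds = 0.001/0.999 = 1/999.
Likelihood ratio of a positive result = 0.99/0.11 = 9.
Target odds = 19.
Require 9ⁿ ≥ 19 ÷ (1/999) = 18981.
9⁴ = 6561 falls short of 18981 but 9⁵ = 59049 reaches it, so n = 5.

5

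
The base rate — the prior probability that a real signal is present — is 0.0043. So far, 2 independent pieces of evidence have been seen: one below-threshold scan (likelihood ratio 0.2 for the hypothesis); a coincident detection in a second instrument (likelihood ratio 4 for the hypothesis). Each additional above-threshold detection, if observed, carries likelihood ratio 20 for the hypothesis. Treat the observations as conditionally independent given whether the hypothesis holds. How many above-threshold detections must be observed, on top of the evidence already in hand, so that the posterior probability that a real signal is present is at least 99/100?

4

Prior odds = 0.0043/0.9957 = 43/9957.
Combined Bayes factor of the evidence already in hand = 0.2 × 4 = 0.8.
Odds after that evidence = (43/9957) × 0.8 = 172/49785.
Target odds = 0.99/0.01 = 99.
Need 20ⁿ ≥ 99 ÷ (172/49785) = 4928715/172.
20³ = 8000 falls short of 4928715/172 but 20⁴ = 160000 reaches it, so n = 4.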